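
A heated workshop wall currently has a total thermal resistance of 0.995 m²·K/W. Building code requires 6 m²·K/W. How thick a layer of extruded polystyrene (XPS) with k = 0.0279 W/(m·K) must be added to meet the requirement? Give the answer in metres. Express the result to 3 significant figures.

0.140 m

ΔR = 6 − 0.995 = 5.005 m²·K/W
L = ΔR × k = 5.005 × 0.0279 = 0.1396 m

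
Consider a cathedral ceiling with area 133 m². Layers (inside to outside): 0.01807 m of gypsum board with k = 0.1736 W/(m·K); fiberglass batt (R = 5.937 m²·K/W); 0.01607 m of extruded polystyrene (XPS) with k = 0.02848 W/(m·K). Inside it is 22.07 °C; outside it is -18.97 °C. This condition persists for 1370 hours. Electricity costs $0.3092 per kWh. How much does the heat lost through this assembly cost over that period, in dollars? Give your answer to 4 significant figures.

0.01807/0.1736 = 0.10409
0.01607/0.02848 = 0.56426
R_total = 0.10409 + 5.937 + 0.56426 = 6.6053 m²·K/W
Q = 133 × (22.07 − (-18.97)) / 6.6053 = 826.35 W
E = 826.35 W × 1370 h / 1000 = 1132.1 kWh
Cost = 1132.1 × 0.3092 = $350.04

350.0 dollars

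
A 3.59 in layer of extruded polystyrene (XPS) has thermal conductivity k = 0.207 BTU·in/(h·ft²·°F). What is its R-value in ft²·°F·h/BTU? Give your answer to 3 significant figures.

17.3 ft²·°F·h/BTU

R = L/k = 3.59/0.207 = 17.34 ft²·°F·h/BTU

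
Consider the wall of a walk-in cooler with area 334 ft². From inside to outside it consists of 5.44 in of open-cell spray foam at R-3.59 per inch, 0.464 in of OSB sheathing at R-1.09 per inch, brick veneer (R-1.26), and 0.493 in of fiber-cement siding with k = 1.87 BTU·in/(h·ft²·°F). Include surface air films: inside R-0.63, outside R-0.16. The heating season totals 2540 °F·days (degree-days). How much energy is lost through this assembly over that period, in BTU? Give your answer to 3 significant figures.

5.44 × 3.59 = 19.53
0.464 × 1.09 = 0.5058
0.493/1.87 = 0.2636
R_total = 0.63 + 19.53 + 0.5058 + 1.26 + 0.2636 + 0.16 = 22.35 ft²·°F·h/BTU
E = A × HDD × 24 / R = 334 × 2540 × 24 / 22.35 = 911000 BTU

911000 BTU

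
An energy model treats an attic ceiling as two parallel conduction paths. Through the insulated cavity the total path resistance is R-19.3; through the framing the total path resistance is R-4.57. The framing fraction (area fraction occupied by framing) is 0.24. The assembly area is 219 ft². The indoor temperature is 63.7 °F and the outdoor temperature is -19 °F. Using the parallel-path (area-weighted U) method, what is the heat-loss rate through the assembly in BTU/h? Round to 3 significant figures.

1660 BTU/h

U_eff = 0.76/19.3 + 0.24/4.57 = 0.03938 + 0.05252 = 0.09189
R_eff = 1/U_eff = 10.88 ft²·°F·h/BTU
Q = 219 × (63.7 − (-19)) / 10.88 = 1664 BTU/h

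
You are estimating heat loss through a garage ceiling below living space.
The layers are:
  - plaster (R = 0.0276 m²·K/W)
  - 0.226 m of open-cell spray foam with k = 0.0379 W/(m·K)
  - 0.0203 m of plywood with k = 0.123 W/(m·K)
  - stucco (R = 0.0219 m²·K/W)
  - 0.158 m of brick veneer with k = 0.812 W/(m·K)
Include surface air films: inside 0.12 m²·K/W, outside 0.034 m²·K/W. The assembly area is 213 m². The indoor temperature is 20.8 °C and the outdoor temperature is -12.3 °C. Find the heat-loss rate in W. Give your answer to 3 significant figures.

0.226/0.0379 = 5.963
0.0203/0.123 = 0.165
0.158/0.812 = 0.1946
R_total = 0.12 + 0.0276 + 5.963 + 0.165 + 0.0219 + 0.1946 + 0.034 = 6.526 m²·K/W
Q = A·ΔT/R = 213 × (20.8 − (-12.3)) / 6.526 = 1080 W

1080 W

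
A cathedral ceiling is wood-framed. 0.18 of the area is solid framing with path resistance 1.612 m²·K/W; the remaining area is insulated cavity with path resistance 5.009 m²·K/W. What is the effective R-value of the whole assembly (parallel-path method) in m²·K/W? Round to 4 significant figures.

3.632 m²·K/W

U_eff = 0.82/5.009 + 0.18/1.612 = 0.16371 + 0.11166 = 0.27537
R_eff = 1/U_eff = 3.6315 m²·K/W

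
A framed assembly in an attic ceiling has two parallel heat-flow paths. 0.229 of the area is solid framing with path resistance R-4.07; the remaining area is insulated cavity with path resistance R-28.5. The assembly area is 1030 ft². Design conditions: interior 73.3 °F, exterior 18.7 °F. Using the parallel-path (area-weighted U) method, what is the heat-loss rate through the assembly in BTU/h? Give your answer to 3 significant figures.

U_eff = 0.771/28.5 + 0.229/4.07 = 0.02705 + 0.05627 = 0.08332
R_eff = 1/U_eff = 12 ft²·°F·h/BTU
Q = 1030 × (73.3 − 18.7) / 12 = 4686 BTU/h

4690 BTU/h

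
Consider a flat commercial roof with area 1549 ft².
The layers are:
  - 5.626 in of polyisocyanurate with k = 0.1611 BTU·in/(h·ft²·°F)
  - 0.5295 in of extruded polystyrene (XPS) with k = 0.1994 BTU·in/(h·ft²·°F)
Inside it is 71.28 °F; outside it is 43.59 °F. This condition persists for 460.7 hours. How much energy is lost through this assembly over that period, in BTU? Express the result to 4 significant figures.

525800 BTU

5.626/0.1611 = 34.922
0.5295/0.1994 = 2.6555
R_total = 34.922 + 2.6555 = 37.578 ft²·°F·h/BTU
Q = 1549 × (71.28 − 43.59) / 37.578 = 1141.4 BTU/h
E = 1141.4 × 460.7 = 525850 BTU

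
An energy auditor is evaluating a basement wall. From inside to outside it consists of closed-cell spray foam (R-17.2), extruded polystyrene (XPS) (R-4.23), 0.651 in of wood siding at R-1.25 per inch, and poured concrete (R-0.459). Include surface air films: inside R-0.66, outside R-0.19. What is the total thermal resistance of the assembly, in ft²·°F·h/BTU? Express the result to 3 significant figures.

0.651 × 1.25 = 0.8137
R_total = 0.66 + 17.2 + 4.23 + 0.8137 + 0.459 + 0.19 = 23.55 ft²·°F·h/BTU

23.6 ft²·°F·h/BTU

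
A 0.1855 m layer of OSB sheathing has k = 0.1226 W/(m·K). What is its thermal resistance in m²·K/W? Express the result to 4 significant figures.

1.513 m²·K/W

R = L/k = 0.1855/0.1226 = 1.5131 m²·K/W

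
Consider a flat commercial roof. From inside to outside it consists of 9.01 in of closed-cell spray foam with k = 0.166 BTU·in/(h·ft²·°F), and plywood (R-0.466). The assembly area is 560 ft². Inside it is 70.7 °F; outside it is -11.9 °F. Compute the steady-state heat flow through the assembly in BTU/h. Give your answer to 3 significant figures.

9.01/0.166 = 54.28
R_total = 54.28 + 0.466 = 54.74 ft²·°F·h/BTU
Q = A·ΔT/R = 560 × (70.7 − (-11.9)) / 54.74 = 845 BTU/h

845 BTU/h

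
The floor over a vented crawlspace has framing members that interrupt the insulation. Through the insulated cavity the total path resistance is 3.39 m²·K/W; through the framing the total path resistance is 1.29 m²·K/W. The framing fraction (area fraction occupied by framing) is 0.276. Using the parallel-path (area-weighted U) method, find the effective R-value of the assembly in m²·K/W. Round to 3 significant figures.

2.34 m²·K/W

U_eff = 0.724/3.39 + 0.276/1.29 = 0.2136 + 0.214 = 0.4275
R_eff = 1/U_eff = 2.339 m²·K/W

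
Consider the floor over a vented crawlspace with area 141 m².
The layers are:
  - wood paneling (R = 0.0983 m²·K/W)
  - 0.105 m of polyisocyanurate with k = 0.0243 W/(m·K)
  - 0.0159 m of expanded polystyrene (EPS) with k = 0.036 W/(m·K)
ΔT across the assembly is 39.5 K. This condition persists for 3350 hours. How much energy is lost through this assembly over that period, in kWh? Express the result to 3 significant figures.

0.105/0.0243 = 4.321
0.0159/0.036 = 0.4417
R_total = 0.0983 + 4.321 + 0.4417 = 4.861 m²·K/W
Q = 141 × 39.5 / 4.861 = 1146 W
E = 1146 W × 3350 h / 1000 = 3838 kWh

3840 kWh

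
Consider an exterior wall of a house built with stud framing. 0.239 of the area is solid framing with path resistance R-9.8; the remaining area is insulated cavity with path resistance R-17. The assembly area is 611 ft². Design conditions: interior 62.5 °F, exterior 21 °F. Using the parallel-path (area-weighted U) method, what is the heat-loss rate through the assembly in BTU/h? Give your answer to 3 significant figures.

U_eff = 0.761/17 + 0.239/9.8 = 0.04476 + 0.02439 = 0.06915
R_eff = 1/U_eff = 14.46 ft²·°F·h/BTU
Q = 611 × (62.5 − 21) / 14.46 = 1753 BTU/h

1750 BTU/h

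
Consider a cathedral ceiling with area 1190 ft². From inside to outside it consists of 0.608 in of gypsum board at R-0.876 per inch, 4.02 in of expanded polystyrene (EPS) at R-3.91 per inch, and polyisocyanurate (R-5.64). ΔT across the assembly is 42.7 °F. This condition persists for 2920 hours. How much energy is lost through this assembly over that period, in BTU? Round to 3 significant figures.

6780000 BTU

0.608 × 0.876 = 0.5326
4.02 × 3.91 = 15.72
R_total = 0.5326 + 15.72 + 5.64 = 21.89 ft²·°F·h/BTU
Q = 1190 × 42.7 / 21.89 = 2321 BTU/h
E = 2321 × 2920 = 6778000 BTU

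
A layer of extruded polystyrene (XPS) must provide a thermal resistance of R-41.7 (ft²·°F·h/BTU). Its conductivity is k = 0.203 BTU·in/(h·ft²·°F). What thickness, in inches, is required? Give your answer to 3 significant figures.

8.47 in

L = R × k = 41.7 × 0.203 = 8.465 in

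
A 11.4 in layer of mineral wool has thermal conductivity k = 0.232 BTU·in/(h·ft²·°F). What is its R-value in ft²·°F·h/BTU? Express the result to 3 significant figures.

49.1 ft²·°F·h/BTU

R = L/k = 11.4/0.232 = 49.14 ft²·°F·h/BTU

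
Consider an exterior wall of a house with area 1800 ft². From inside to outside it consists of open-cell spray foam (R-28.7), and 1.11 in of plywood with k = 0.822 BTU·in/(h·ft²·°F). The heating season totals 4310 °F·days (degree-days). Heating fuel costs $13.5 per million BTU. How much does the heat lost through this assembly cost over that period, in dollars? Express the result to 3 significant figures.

1.11/0.822 = 1.35
R_total = 28.7 + 1.35 = 30.05 ft²·°F·h/BTU
E = A × HDD × 24 / R = 1800 × 4310 × 24 / 30.05 = 6196000 BTU
Cost = 6196000/10⁶ × 13.5 = $83.65

83.6 dollars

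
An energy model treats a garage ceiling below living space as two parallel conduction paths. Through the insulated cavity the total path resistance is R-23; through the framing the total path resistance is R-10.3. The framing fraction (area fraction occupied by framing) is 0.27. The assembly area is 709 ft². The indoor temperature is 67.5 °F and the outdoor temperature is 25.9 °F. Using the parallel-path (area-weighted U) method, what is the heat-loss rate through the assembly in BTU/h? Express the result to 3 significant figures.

U_eff = 0.73/23 + 0.27/10.3 = 0.03174 + 0.02621 = 0.05795
R_eff = 1/U_eff = 17.26 ft²·°F·h/BTU
Q = 709 × (67.5 − 25.9) / 17.26 = 1709 BTU/h

1710 BTU/h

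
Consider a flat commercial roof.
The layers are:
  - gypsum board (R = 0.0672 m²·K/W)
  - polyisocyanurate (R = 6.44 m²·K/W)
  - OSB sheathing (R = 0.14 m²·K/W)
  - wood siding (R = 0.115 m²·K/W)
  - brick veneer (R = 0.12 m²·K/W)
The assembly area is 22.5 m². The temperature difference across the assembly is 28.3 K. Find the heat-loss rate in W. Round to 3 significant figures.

R_total = 0.0672 + 6.44 + 0.14 + 0.115 + 0.12 = 6.882 m²·K/W
Q = A·ΔT/R = 22.5 × 28.3 / 6.882 = 92.52 W

92.5 W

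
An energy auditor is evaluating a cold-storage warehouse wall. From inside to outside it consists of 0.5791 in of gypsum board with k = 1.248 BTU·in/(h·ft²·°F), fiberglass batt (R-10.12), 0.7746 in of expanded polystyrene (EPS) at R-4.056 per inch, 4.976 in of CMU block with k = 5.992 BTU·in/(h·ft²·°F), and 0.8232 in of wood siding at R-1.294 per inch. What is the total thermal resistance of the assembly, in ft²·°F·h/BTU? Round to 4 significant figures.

0.5791/1.248 = 0.46402
0.7746 × 4.056 = 3.1418
4.976/5.992 = 0.83044
0.8232 × 1.294 = 1.0652
R_total = 0.46402 + 10.12 + 3.1418 + 0.83044 + 1.0652 = 15.621 ft²·°F·h/BTU

15.62 ft²·°F·h/BTU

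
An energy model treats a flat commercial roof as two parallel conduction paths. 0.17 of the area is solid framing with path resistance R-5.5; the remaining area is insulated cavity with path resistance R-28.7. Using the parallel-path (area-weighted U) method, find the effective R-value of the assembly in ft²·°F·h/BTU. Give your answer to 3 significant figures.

16.7 ft²·°F·h/BTU

U_eff = 0.83/28.7 + 0.17/5.5 = 0.02892 + 0.03091 = 0.05983
R_eff = 1/U_eff = 16.71 ft²·°F·h/BTU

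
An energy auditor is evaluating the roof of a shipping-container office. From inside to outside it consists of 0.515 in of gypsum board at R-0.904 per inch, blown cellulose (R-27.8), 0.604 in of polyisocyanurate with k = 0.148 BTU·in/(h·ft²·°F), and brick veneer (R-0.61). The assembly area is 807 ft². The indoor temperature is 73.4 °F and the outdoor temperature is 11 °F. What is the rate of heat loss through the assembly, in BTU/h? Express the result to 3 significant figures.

0.515 × 0.904 = 0.4656
0.604/0.148 = 4.081
R_total = 0.4656 + 27.8 + 4.081 + 0.61 = 32.96 ft²·°F·h/BTU
Q = A·ΔT/R = 807 × (73.4 − 11) / 32.96 = 1528 BTU/h

1530 BTU/h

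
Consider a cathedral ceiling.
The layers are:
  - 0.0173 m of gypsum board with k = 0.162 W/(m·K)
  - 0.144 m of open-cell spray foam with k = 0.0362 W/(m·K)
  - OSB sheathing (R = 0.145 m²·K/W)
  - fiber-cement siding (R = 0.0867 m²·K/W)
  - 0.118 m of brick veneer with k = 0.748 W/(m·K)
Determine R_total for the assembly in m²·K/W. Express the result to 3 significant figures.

4.47 m²·K/W

0.0173/0.162 = 0.1068
0.144/0.0362 = 3.978
0.118/0.748 = 0.1578
R_total = 0.1068 + 3.978 + 0.145 + 0.0867 + 0.1578 = 4.474 m²·K/W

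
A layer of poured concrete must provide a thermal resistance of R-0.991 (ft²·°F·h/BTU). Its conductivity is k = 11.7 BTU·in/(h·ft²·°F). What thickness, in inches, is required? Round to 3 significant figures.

11.6 in

L = R × k = 0.991 × 11.7 = 11.59 in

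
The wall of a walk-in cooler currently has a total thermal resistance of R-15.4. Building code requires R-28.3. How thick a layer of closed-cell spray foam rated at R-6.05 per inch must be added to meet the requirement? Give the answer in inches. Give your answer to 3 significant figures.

2.13 in

ΔR = 28.3 − 15.4 = 12.9 ft²·°F·h/BTU
L = ΔR / (R/in) = 12.9/6.05 = 2.132 in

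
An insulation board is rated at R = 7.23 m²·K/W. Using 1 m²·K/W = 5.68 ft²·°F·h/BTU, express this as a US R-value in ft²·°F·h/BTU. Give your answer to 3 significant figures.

R_US = 7.23 × 5.68 = 41.07

41.1 ft²·°F·h/BTU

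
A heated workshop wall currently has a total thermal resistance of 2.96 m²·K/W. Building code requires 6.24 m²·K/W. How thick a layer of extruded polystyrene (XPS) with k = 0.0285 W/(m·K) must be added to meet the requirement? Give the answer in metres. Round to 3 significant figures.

0.0935 m

ΔR = 6.24 − 2.96 = 3.28 m²·K/W
L = ΔR × k = 3.28 × 0.0285 = 0.09348 m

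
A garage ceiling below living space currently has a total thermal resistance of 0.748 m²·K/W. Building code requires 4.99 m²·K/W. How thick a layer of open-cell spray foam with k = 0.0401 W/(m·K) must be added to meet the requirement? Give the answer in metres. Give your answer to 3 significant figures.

ΔR = 4.99 − 0.748 = 4.242 m²·K/W
L = ΔR × k = 4.242 × 0.0401 = 0.1701 m

0.170 m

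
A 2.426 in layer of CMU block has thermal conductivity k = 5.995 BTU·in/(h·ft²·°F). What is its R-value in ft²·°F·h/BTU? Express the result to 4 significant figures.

R = L/k = 2.426/5.995 = 0.40467 ft²·°F·h/BTU

0.4047 ft²·°F·h/BTU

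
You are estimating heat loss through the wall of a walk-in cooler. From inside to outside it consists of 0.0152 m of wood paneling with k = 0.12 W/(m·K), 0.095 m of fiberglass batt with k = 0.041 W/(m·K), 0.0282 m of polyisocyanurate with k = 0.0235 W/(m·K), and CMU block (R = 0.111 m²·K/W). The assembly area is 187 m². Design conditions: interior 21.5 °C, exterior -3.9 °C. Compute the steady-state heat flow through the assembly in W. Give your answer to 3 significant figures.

1270 W

0.0152/0.12 = 0.1267
0.095/0.041 = 2.317
0.0282/0.0235 = 1.2
R_total = 0.1267 + 2.317 + 1.2 + 0.111 = 3.755 m²·K/W
Q = A·ΔT/R = 187 × (21.5 − (-3.9)) / 3.755 = 1265 W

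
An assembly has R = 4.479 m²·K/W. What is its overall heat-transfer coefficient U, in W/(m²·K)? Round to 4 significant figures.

0.2233 W/(m²·K)

U = 1/R = 1/4.479 = 0.22326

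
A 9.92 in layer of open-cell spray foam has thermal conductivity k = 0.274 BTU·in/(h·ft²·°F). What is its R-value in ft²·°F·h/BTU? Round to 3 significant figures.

R = L/k = 9.92/0.274 = 36.2 ft²·°F·h/BTU

36.2 ft²·°F·h/BTU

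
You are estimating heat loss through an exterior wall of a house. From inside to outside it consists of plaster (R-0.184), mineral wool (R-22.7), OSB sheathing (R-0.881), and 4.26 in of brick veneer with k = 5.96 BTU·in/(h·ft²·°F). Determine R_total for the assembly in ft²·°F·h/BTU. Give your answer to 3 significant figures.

24.5 ft²·°F·h/BTU

4.26/5.96 = 0.7148
R_total = 0.184 + 22.7 + 0.881 + 0.7148 = 24.48 ft²·°F·h/BTU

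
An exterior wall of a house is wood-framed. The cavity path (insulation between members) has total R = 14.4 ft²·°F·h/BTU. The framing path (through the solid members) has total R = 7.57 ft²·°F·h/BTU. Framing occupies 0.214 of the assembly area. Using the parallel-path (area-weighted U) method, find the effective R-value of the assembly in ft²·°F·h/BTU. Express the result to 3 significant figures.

12.1 ft²·°F·h/BTU

U_eff = 0.786/14.4 + 0.214/7.57 = 0.05458 + 0.02827 = 0.08285
R_eff = 1/U_eff = 12.07 ft²·°F·h/BTU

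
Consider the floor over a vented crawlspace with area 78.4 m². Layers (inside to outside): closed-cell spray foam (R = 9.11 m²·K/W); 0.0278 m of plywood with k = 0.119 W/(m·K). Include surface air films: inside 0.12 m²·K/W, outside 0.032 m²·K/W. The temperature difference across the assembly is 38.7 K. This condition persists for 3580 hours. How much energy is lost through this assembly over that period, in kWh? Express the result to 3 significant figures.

0.0278/0.119 = 0.2336
R_total = 0.12 + 9.11 + 0.2336 + 0.032 = 9.496 m²·K/W
Q = 78.4 × 38.7 / 9.496 = 319.5 W
E = 319.5 W × 3580 h / 1000 = 1144 kWh

1140 kWh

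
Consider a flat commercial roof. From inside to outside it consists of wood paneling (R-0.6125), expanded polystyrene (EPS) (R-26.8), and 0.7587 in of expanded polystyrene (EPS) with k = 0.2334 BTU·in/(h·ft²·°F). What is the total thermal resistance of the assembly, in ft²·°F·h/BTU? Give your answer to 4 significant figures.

0.7587/0.2334 = 3.2506
R_total = 0.6125 + 26.8 + 3.2506 = 30.663 ft²·°F·h/BTU

30.66 ft²·°F·h/BTU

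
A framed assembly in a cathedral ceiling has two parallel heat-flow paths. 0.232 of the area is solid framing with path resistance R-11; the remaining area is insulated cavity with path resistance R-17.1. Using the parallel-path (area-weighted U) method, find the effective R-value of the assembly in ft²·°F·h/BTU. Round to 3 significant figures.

15.2 ft²·°F·h/BTU

U_eff = 0.768/17.1 + 0.232/11 = 0.04491 + 0.02109 = 0.066
R_eff = 1/U_eff = 15.15 ft²·°F·h/BTU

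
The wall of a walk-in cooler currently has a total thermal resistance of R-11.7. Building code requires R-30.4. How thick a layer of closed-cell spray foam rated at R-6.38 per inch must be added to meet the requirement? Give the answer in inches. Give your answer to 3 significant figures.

ΔR = 30.4 − 11.7 = 18.7 ft²·°F·h/BTU
L = ΔR / (R/in) = 18.7/6.38 = 2.931 in

2.93 in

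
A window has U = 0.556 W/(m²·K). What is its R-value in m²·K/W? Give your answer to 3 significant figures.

R = 1/U = 1/0.556 = 1.799

1.80 m²·K/W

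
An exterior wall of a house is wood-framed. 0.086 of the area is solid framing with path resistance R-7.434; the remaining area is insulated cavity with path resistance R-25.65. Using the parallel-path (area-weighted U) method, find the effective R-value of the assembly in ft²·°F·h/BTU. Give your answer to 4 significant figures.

21.19 ft²·°F·h/BTU

U_eff = 0.914/25.65 + 0.086/7.434 = 0.035634 + 0.011568 = 0.047202
R_eff = 1/U_eff = 21.186 ft²·°F·h/BTU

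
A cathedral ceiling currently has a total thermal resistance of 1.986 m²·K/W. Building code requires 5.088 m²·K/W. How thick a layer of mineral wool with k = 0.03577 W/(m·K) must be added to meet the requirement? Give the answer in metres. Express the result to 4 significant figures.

ΔR = 5.088 − 1.986 = 3.102 m²·K/W
L = ΔR × k = 3.102 × 0.03577 = 0.11096 m

0.1110 m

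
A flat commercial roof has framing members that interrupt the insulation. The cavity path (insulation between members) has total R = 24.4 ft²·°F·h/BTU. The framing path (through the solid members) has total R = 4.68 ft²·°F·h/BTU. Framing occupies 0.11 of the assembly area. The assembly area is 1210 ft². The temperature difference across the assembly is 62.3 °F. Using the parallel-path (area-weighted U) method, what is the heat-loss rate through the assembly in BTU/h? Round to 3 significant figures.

U_eff = 0.89/24.4 + 0.11/4.68 = 0.03648 + 0.0235 = 0.05998
R_eff = 1/U_eff = 16.67 ft²·°F·h/BTU
Q = 1210 × 62.3 / 16.67 = 4521 BTU/h

4520 BTU/h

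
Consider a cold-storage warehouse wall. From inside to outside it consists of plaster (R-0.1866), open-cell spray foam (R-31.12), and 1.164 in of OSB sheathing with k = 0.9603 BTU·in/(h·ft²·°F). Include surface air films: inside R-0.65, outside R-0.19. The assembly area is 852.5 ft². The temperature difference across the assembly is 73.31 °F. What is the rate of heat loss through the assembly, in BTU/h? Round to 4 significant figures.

1873 BTU/h

1.164/0.9603 = 1.2121
R_total = 0.65 + 0.1866 + 31.12 + 1.2121 + 0.19 = 33.359 ft²·°F·h/BTU
Q = A·ΔT/R = 852.5 × 73.31 / 33.359 = 1873.5 BTU/h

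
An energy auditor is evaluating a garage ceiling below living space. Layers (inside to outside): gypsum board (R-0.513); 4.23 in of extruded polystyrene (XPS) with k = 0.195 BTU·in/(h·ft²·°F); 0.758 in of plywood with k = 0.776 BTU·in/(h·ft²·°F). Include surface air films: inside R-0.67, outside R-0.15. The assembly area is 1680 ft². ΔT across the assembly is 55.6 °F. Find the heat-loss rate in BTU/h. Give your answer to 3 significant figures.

4.23/0.195 = 21.69
0.758/0.776 = 0.9768
R_total = 0.67 + 0.513 + 21.69 + 0.9768 + 0.15 = 24 ft²·°F·h/BTU
Q = A·ΔT/R = 1680 × 55.6 / 24 = 3892 BTU/h

3890 BTU/h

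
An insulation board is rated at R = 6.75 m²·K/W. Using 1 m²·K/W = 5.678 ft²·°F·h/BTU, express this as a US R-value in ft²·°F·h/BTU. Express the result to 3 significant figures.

R_US = 6.75 × 5.678 = 38.33

38.3 ft²·°F·h/BTU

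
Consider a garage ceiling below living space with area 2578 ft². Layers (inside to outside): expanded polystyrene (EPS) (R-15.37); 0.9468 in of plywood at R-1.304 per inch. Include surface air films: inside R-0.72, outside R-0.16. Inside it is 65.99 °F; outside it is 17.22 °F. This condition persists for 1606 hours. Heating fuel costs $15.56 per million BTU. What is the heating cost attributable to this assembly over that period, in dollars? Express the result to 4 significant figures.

0.9468 × 1.304 = 1.2346
R_total = 0.72 + 15.37 + 1.2346 + 0.16 = 17.485 ft²·°F·h/BTU
Q = 2578 × (65.99 − 17.22) / 17.485 = 7190.8 BTU/h
E = 7190.8 × 1606 = 11548000 BTU
Cost = 11548000/10⁶ × 15.56 = $179.69

179.7 dollars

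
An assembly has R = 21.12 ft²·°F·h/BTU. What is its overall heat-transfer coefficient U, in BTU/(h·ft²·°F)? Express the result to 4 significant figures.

U = 1/R = 1/21.12 = 0.047348

0.04735 BTU/(h·ft²·°F)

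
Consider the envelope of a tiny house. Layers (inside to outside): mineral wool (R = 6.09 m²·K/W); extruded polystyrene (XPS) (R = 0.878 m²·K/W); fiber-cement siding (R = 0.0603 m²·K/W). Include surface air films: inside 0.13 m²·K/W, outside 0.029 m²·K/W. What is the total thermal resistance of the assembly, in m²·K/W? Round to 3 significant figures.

R_total = 0.13 + 6.09 + 0.878 + 0.0603 + 0.029 = 7.187 m²·K/W

7.19 m²·K/W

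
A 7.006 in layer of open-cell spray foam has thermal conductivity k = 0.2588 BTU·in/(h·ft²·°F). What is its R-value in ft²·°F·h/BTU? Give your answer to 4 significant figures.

27.07 ft²·°F·h/BTU

R = L/k = 7.006/0.2588 = 27.071 ft²·°F·h/BTU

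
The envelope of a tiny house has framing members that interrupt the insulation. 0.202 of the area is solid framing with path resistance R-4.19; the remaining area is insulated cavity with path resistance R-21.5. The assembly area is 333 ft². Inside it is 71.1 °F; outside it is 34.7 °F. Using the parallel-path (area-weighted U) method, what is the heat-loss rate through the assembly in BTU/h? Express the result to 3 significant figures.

U_eff = 0.798/21.5 + 0.202/4.19 = 0.03712 + 0.04821 = 0.08533
R_eff = 1/U_eff = 11.72 ft²·°F·h/BTU
Q = 333 × (71.1 − 34.7) / 11.72 = 1034 BTU/h

1030 BTU/h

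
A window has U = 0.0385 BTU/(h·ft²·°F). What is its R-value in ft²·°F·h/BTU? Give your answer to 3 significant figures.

R = 1/U = 1/0.0385 = 25.97

26.0 ft²·°F·h/BTU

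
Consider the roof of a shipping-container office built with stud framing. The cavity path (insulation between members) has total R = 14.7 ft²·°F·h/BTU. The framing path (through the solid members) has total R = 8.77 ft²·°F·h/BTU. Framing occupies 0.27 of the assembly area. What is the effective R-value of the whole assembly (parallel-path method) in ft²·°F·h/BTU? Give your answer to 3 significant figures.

U_eff = 0.73/14.7 + 0.27/8.77 = 0.04966 + 0.03079 = 0.08045
R_eff = 1/U_eff = 12.43 ft²·°F·h/BTU

12.4 ft²·°F·h/BTU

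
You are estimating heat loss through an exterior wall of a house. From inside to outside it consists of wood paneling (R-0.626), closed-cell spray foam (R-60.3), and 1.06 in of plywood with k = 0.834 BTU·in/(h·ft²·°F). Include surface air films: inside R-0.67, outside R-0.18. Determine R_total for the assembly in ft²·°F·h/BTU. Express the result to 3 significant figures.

1.06/0.834 = 1.271
R_total = 0.67 + 0.626 + 60.3 + 1.271 + 0.18 = 63.05 ft²·°F·h/BTU

63.0 ft²·°F·h/BTU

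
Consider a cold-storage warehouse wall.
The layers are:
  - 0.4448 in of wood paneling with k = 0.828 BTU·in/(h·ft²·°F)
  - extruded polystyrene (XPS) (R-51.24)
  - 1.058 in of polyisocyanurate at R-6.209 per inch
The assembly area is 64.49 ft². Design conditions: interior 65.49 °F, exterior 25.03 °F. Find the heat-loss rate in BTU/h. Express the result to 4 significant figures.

44.72 BTU/h

0.4448/0.828 = 0.5372
1.058 × 6.209 = 6.5691
R_total = 0.5372 + 51.24 + 6.5691 = 58.346 ft²·°F·h/BTU
Q = A·ΔT/R = 64.49 × (65.49 − 25.03) / 58.346 = 44.72 BTU/h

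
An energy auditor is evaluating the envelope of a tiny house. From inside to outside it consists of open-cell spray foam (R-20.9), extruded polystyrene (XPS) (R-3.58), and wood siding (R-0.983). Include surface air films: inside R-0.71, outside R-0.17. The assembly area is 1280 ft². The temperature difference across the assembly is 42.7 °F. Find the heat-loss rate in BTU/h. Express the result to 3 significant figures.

2070 BTU/h

R_total = 0.71 + 20.9 + 3.58 + 0.983 + 0.17 = 26.34 ft²·°F·h/BTU
Q = A·ΔT/R = 1280 × 42.7 / 26.34 = 2075 BTU/h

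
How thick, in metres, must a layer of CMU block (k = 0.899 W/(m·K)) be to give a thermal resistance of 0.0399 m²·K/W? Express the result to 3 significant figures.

0.0359 m

L = R·k = 0.0399 × 0.899 = 0.03587 m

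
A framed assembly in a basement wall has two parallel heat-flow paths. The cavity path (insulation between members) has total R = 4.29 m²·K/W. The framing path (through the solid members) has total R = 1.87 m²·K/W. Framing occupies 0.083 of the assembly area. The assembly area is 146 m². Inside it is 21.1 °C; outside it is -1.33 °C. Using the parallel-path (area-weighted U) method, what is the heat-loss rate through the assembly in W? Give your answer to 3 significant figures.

845 W

U_eff = 0.917/4.29 + 0.083/1.87 = 0.2138 + 0.04439 = 0.2581
R_eff = 1/U_eff = 3.874 m²·K/W
Q = 146 × (21.1 − (-1.33)) / 3.874 = 845.3 W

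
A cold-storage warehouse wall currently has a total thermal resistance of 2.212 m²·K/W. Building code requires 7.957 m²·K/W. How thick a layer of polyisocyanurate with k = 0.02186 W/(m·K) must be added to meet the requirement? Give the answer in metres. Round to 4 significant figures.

0.1256 m

ΔR = 7.957 − 2.212 = 5.745 m²·K/W
L = ΔR × k = 5.745 × 0.02186 = 0.12559 m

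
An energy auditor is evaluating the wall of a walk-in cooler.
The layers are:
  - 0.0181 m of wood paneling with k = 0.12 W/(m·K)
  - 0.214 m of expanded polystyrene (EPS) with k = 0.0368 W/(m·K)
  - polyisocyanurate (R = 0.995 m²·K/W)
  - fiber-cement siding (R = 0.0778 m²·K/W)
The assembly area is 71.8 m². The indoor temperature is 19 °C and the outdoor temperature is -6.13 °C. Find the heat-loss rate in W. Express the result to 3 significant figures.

0.0181/0.12 = 0.1508
0.214/0.0368 = 5.815
R_total = 0.1508 + 5.815 + 0.995 + 0.0778 = 7.039 m²·K/W
Q = A·ΔT/R = 71.8 × (19 − (-6.13)) / 7.039 = 256.3 W

256 W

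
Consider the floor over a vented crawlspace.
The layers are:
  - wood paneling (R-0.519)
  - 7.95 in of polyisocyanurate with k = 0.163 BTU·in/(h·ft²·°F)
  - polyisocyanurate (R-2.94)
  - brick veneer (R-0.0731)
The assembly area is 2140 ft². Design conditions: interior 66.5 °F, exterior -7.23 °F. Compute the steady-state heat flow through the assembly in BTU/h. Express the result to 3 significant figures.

7.95/0.163 = 48.77
R_total = 0.519 + 48.77 + 2.94 + 0.0731 = 52.31 ft²·°F·h/BTU
Q = A·ΔT/R = 2140 × (66.5 − (-7.23)) / 52.31 = 3017 BTU/h

3020 BTU/h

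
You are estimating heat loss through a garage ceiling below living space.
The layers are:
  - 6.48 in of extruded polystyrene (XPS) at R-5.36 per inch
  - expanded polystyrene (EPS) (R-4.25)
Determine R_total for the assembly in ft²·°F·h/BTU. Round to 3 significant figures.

6.48 × 5.36 = 34.73
R_total = 34.73 + 4.25 = 38.98 ft²·°F·h/BTU

39.0 ft²·°F·h/BTU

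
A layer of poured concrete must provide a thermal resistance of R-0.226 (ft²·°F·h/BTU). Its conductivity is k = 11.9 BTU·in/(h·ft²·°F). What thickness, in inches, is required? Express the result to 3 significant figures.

L = R × k = 0.226 × 11.9 = 2.689 in

2.69 in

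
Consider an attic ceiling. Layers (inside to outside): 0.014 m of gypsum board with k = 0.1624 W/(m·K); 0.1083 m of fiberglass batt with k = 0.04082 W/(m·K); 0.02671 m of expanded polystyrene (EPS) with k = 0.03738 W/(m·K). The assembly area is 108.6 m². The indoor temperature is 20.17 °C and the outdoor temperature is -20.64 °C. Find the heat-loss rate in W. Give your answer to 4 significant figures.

1283 W

0.014/0.1624 = 0.086207
0.1083/0.04082 = 2.6531
0.02671/0.03738 = 0.71455
R_total = 0.086207 + 2.6531 + 0.71455 = 3.4539 m²·K/W
Q = A·ΔT/R = 108.6 × (20.17 − (-20.64)) / 3.4539 = 1283.2 W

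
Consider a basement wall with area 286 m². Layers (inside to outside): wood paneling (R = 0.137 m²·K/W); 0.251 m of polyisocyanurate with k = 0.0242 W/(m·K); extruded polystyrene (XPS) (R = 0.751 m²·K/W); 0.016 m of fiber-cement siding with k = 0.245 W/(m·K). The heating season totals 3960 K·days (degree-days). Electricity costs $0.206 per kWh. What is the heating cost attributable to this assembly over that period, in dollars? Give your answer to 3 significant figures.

0.251/0.0242 = 10.37
0.016/0.245 = 0.06531
R_total = 0.137 + 10.37 + 0.751 + 0.06531 = 11.33 m²·K/W
E = A × HDD × 24 / R / 1000 = 286 × 3960 × 24 / 11.33 / 1000 = 2400 kWh
Cost = 2400 × 0.206 = $494.4

494 dollars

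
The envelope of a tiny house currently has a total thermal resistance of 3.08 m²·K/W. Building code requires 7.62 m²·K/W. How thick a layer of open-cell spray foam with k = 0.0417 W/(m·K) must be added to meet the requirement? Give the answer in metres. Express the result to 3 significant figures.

0.189 m

ΔR = 7.62 − 3.08 = 4.54 m²·K/W
L = ΔR × k = 4.54 × 0.0417 = 0.1893 m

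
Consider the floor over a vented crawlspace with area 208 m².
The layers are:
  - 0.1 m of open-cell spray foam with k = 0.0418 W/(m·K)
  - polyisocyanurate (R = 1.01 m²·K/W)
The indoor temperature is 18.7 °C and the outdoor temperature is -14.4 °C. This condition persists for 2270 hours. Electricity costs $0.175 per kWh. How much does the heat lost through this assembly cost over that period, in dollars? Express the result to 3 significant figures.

804 dollars

0.1/0.0418 = 2.392
R_total = 2.392 + 1.01 = 3.402 m²·K/W
Q = 208 × (18.7 − (-14.4)) / 3.402 = 2024 W
E = 2024 W × 2270 h / 1000 = 4593 kWh
Cost = 4593 × 0.175 = $803.9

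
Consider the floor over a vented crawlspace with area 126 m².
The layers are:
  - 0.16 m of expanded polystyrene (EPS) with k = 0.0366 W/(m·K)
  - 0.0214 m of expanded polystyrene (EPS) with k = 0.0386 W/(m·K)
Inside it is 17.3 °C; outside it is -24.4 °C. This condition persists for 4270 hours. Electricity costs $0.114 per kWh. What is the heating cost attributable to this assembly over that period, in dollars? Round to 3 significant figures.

519 dollars

0.16/0.0366 = 4.372
0.0214/0.0386 = 0.5544
R_total = 4.372 + 0.5544 = 4.926 m²·K/W
Q = 126 × (17.3 − (-24.4)) / 4.926 = 1067 W
E = 1067 W × 4270 h / 1000 = 4555 kWh
Cost = 4555 × 0.114 = $519.2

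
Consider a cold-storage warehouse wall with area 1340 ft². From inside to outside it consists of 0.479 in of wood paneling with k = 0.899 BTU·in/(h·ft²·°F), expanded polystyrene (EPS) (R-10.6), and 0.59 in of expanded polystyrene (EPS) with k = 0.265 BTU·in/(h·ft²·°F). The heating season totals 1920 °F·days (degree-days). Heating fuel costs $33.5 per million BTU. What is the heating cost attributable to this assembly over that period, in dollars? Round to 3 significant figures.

155 dollars

0.479/0.899 = 0.5328
0.59/0.265 = 2.226
R_total = 0.5328 + 10.6 + 2.226 = 13.36 ft²·°F·h/BTU
E = A × HDD × 24 / R = 1340 × 1920 × 24 / 13.36 = 4622000 BTU
Cost = 4622000/10⁶ × 33.5 = $154.8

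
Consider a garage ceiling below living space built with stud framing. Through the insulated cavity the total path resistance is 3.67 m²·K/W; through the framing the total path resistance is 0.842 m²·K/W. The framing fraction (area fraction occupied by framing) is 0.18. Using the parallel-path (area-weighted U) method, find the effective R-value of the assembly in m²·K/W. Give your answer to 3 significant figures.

2.29 m²·K/W

U_eff = 0.82/3.67 + 0.18/0.842 = 0.2234 + 0.2138 = 0.4372
R_eff = 1/U_eff = 2.287 m²·K/W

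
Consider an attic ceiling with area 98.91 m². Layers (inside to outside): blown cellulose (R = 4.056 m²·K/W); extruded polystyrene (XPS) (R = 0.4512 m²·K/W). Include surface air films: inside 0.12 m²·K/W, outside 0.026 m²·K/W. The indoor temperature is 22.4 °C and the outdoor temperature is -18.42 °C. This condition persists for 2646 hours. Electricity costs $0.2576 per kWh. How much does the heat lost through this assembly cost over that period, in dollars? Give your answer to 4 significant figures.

R_total = 0.12 + 4.056 + 0.4512 + 0.026 = 4.6532 m²·K/W
Q = 98.91 × (22.4 − (-18.42)) / 4.6532 = 867.68 W
E = 867.68 W × 2646 h / 1000 = 2295.9 kWh
Cost = 2295.9 × 0.2576 = $591.42

591.4 dollars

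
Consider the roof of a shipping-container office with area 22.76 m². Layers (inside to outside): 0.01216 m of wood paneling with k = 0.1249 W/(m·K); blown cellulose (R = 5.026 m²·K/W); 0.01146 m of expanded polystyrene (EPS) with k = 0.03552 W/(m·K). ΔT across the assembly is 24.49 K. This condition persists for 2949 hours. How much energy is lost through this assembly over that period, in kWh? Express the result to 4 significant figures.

0.01216/0.1249 = 0.097358
0.01146/0.03552 = 0.32264
R_total = 0.097358 + 5.026 + 0.32264 = 5.446 m²·K/W
Q = 22.76 × 24.49 / 5.446 = 102.35 W
E = 102.35 W × 2949 h / 1000 = 301.83 kWh

301.8 kWh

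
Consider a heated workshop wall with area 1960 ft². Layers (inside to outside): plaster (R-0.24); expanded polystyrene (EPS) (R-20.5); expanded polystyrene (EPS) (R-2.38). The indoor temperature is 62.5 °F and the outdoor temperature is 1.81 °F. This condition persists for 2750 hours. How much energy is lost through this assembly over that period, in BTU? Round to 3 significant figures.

14100000 BTU

R_total = 0.24 + 20.5 + 2.38 = 23.12 ft²·°F·h/BTU
Q = 1960 × (62.5 − 1.81) / 23.12 = 5145 BTU/h
E = 5145 × 2750 = 14150000 BTU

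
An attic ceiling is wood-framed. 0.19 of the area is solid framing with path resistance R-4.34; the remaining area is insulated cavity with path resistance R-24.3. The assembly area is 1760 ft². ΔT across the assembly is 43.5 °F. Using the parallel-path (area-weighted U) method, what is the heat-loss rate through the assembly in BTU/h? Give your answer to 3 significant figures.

5900 BTU/h

U_eff = 0.81/24.3 + 0.19/4.34 = 0.03333 + 0.04378 = 0.07711
R_eff = 1/U_eff = 12.97 ft²·°F·h/BTU
Q = 1760 × 43.5 / 12.97 = 5904 BTU/h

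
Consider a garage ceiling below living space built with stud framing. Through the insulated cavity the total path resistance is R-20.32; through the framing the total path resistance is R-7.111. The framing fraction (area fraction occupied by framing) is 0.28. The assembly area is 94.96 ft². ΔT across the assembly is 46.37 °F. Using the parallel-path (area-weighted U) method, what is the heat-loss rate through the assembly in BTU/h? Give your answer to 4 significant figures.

329.4 BTU/h

U_eff = 0.72/20.32 + 0.28/7.111 = 0.035433 + 0.039376 = 0.074809
R_eff = 1/U_eff = 13.367 ft²·°F·h/BTU
Q = 94.96 × 46.37 / 13.367 = 329.4 BTU/h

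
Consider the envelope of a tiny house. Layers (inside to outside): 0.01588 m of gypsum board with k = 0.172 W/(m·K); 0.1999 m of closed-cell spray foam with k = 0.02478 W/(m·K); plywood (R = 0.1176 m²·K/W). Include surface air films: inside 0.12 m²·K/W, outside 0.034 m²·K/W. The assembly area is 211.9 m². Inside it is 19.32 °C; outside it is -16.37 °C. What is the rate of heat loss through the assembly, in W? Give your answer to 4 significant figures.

897.0 W

0.01588/0.172 = 0.092326
0.1999/0.02478 = 8.067
R_total = 0.12 + 0.092326 + 8.067 + 0.1176 + 0.034 = 8.4309 m²·K/W
Q = A·ΔT/R = 211.9 × (19.32 − (-16.37)) / 8.4309 = 897.02 W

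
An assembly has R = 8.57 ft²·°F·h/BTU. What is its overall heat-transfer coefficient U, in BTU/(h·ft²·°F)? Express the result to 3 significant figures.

U = 1/R = 1/8.57 = 0.1167

0.117 BTU/(h·ft²·°F)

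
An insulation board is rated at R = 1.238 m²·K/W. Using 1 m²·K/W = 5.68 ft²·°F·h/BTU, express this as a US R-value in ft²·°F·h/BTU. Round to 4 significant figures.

R_US = 1.238 × 5.68 = 7.0318

7.032 ft²·°F·h/BTU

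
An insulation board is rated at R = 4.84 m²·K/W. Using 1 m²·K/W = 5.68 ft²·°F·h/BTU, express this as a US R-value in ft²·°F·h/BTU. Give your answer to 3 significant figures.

27.5 ft²·°F·h/BTU

R_US = 4.84 × 5.68 = 27.49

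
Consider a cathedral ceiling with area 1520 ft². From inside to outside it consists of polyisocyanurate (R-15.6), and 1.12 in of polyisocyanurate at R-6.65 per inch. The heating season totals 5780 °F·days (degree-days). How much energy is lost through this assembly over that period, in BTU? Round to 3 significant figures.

9150000 BTU

1.12 × 6.65 = 7.448
R_total = 15.6 + 7.448 = 23.05 ft²·°F·h/BTU
E = A × HDD × 24 / R = 1520 × 5780 × 24 / 23.05 = 9148000 BTU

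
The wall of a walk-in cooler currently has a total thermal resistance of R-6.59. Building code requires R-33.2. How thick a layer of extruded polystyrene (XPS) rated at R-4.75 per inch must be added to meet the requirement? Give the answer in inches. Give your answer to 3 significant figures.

5.60 in

ΔR = 33.2 − 6.59 = 26.61 ft²·°F·h/BTU
L = ΔR / (R/in) = 26.61/4.75 = 5.602 in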